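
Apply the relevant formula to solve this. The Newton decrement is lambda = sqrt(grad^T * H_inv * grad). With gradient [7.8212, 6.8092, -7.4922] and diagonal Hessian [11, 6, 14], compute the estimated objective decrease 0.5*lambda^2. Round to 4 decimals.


Step 1: H is diagonal, so H^(-1) * g = [0.711, 1.1349, -0.5352].
Step 2: g^T H^(-1) g = sum_i g_i^2 / H_ii
  = (7.8212)^2/11 + (6.8092)^2/6 + (-7.4922)^2/14
  = 5.561 + 7.7275 + 4.0095 = 17.2981
Step 3: Objective decrease = 0.5 * g^T H^(-1) g = 8.649


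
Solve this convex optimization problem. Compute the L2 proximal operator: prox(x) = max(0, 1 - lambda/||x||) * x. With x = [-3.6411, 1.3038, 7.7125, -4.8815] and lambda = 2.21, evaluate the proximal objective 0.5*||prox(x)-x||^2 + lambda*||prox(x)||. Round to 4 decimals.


Step 1: Compute ||x||.
||x|| = 9.9131
Step 2: Compute scaling factor.
scale = max(0, 1 - 2.21/9.9131) = 0.7771
Step 3: prox(x) = [-2.8294, 1.0131, 5.9931, -3.7932]
||prox(x)|| = 7.7031
Step 4: Proximal objective.
0.5*||prox-x||^2 = 2.4421
lambda*||prox|| = 17.0239
Total = 19.4659


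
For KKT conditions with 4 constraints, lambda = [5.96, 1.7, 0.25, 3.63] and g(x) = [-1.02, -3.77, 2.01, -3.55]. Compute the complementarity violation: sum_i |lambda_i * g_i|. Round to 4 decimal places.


KKT complementary slackness check:
lambda_1 * g_1 = 5.96 * -1.02 = -6.0792
lambda_2 * g_2 = 1.7 * -3.77 = -6.409
lambda_3 * g_3 = 0.25 * 2.01 = 0.5025
lambda_4 * g_4 = 3.63 * -3.55 = -12.8865
Total violation = 6.0792 + 6.409 + 0.5025 + 12.8865 = 25.8772


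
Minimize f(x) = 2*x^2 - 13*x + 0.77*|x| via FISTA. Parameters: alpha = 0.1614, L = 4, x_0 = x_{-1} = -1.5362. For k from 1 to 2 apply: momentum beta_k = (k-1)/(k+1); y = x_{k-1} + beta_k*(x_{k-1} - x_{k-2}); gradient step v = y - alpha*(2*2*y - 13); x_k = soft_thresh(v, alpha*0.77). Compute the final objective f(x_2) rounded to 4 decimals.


FISTA on f(x) = 2*x^2 - 13*x + 0.77*|x|
L = 4, alpha = 0.1614
Iteration 1: beta = 0.0, y = -1.5362 + 0.0*(-1.5362 + 1.5362) = -1.5362
  grad(y) = -19.1448, v = y - alpha*grad = 1.5538
  prox(v) = soft_thresh(1.5538, 0.1243) = 1.4295
Iteration 2: beta = 0.3333, y = 1.4295 + 0.3333*(1.4295 + 1.5362) = 2.4181
  grad(y) = -3.3278, v = y - alpha*grad = 2.9552
  prox(v) = soft_thresh(2.9552, 0.1243) = 2.8309
f(x_2) = 2*2.8309^2 - 13*2.8309 + 0.77*|2.8309| = -18.5939


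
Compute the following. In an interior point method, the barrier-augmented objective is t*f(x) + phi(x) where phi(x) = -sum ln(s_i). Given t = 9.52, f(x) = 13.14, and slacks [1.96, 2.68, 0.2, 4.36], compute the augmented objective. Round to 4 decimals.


Step 1: Compute log-barrier.
ln values: [0.6729, 0.9858, -1.6094, 1.4725]
phi = -(0.6729 + 0.9858 - 1.6094 + 1.4725) = -1.5218
Step 2: Compute augmented objective.
t*f(x) = 9.52*13.14 = 125.0928
Total = 125.0928 - 1.5218 = 123.571


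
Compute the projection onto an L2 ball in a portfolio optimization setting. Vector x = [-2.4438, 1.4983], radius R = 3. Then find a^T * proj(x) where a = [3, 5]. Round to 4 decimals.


Step 1: Compute ||x|| (intermediates to 6 decimals).
||x|| = sqrt((-2.4438)^2 + 1.4983^2) = 2.866542
Step 2: Project.
Since ||x|| <= R, proj = x (no scaling needed).
proj(x) = [-2.4438, 1.4983]
Step 3: Dot product.
a^T * proj(x) = 3*(-2.4438) + 5*1.4983 = 0.1601


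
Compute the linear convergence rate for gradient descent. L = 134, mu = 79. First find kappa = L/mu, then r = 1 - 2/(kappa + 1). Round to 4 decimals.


Step 1: Compute the condition number.
kappa = L/mu = 134/79 = 1.6962
Step 2: Compute the convergence rate.
r = 1 - 2/(kappa + 1) = 1 - 2*mu/(L + mu) = (L - mu)/(L + mu) = 55/213 = 0.2582


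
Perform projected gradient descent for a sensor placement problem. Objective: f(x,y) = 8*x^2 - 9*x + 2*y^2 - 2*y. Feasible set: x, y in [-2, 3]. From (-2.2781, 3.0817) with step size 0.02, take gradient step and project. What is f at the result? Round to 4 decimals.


Step 1: Compute gradient at (-2.2781, 3.0817).
grad_x = 2*8*-2.2781 - 9 = -45.4496
grad_y = 2*2*3.0817 - 2 = 10.3268
Step 2: Gradient step.
x_raw = -2.2781 - 0.02*-45.4496 = -1.3691
y_raw = 3.0817 - 0.02*10.3268 = 2.8752
Step 3: Project onto [-2, 3].
x_proj = clip(-1.3691) = -1.3691
y_proj = clip(2.8752) = 2.8752
Step 4: Evaluate f.
f(-1.3691, 2.8752) = 38.1004


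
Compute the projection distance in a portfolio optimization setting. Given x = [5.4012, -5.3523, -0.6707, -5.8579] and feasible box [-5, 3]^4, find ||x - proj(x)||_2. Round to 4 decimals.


Project each component onto [-5, 3].
clip(5.4012) = 3.0, clip(-5.3523) = -5.0, clip(-0.6707) = -0.6707, clip(-5.8579) = -5.0
Projection = [3.0, -5.0, -0.6707, -5.0]
Squared diffs: [5.7658, 0.1241, 0.0, 0.736]
Distance = sqrt(6.6259) = 2.5741


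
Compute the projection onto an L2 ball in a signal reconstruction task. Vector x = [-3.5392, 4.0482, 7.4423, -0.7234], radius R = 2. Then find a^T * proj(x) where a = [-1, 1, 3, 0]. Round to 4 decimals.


Step 1: Compute ||x|| (intermediates to 6 decimals).
||x|| = sqrt((-3.5392)^2 + 4.0482^2 + 7.4423^2 + (-0.7234)^2) = 9.210049
Step 2: Project.
Since ||x|| > R, scale = R/||x|| = 2/9.210049 = 0.217154, proj(x) = scale * x
proj(x) = [-0.768551, 0.879083, 1.616125, -0.157089]
Step 3: Dot product.
a^T * proj(x) = -1*(-0.768551) + 1*0.879083 + 3*1.616125 + 0*(-0.157089) = 6.496


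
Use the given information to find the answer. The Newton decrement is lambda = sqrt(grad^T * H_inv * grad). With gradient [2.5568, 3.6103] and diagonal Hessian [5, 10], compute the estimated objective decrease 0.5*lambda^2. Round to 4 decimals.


Step 1: H is diagonal, so H^(-1) * g = [0.5114, 0.361].
Step 2: g^T H^(-1) g = sum_i g_i^2 / H_ii
  = (2.5568)^2/5 + (3.6103)^2/10
  = 1.3074 + 1.3034 = 2.6109
Step 3: Objective decrease = 0.5 * g^T H^(-1) g = 1.3054


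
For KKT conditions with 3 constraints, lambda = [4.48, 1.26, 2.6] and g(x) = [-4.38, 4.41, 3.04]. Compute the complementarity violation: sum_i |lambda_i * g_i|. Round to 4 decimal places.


KKT complementary slackness check:
lambda_1 * g_1 = 4.48 * -4.38 = -19.6224
lambda_2 * g_2 = 1.26 * 4.41 = 5.5566
lambda_3 * g_3 = 2.6 * 3.04 = 7.904
Total violation = 19.6224 + 5.5566 + 7.904 = 33.083


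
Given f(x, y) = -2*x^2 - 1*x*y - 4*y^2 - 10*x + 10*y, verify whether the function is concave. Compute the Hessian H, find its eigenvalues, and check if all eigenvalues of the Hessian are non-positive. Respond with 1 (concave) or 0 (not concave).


The Hessian of f(x,y) = -2*x^2 - 1*x*y - 4*y^2 - 10*x + 10*y is:
H = [[-4, -1], [-1, -8]]
Trace = -4 - 8 = -12
Determinant = -4*-8 - (-1)^2 = 31
Discriminant = (-12)^2 - 4*31 = 20.0
Eigenvalues: lambda_1 = -8.2361, lambda_2 = -3.7639
The function is concave.

1


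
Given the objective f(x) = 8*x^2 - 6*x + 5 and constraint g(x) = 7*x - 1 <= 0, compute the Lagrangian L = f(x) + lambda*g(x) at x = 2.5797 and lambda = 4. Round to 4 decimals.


Step 1: Evaluate f(x).
f(2.5797) = 8*2.5797^2 - 6*2.5797 + 5 = 42.7606
Step 2: Evaluate g(x).
g(2.5797) = 7*2.5797 - 1 = 17.0579
Step 3: Compute Lagrangian.
L = 42.7606 + 4*17.0579 = 110.9922


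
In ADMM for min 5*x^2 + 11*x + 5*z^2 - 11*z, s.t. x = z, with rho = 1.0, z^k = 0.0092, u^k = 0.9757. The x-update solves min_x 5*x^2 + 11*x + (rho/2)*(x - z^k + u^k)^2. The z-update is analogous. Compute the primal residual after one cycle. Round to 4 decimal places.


ADMM iteration with rho = 1.0, z^k = 0.0092, u^k = 0.9757
Step 1: x-update.
Minimize 5*x^2 + 11*x + (1.0/2)*(x - 0.0092 + 0.9757)^2
FOC: (2*5 + 1.0)*x = -11 + 1.0*(0.0092 - 0.9757)
x^{k+1} = -1.0879
Step 2: z-update.
Minimize 5*z^2 - 11*z + (1.0/2)*(-1.0879 - z + 0.9757)^2
FOC: (2*5 + 1.0)*z = 11 + 1.0*(-1.0879 + 0.9757)
z^{k+1} = 0.9898
Step 3: u-update.
u^{k+1} = 0.9757 - 1.0879 - 0.9898 = -1.102
Step 4: Primal residual = |-1.0879 - 0.9898| = 2.0777


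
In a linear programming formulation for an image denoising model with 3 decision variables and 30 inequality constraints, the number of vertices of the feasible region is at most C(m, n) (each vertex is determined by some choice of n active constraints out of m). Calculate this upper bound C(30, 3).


Each vertex corresponds to some choice of n active constraints out of m, so the number of vertices is at most C(m, n) = m! / (n!(m-n)!).
m = 30, n = 3
Numerator: 30 * 29 * 28
Denominator: 3! = 6
C(30, 3) = 4060


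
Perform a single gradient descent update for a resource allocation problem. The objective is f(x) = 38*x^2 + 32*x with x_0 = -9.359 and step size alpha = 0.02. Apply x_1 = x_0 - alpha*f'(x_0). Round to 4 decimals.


We compute the gradient at x_0 and apply the update.
f'(x) = 76*x + 32
f'(-9.359) = 76*-9.359 + 32 = -679.284
x_1 = -9.359 - 0.02*-679.284 = 4.2267


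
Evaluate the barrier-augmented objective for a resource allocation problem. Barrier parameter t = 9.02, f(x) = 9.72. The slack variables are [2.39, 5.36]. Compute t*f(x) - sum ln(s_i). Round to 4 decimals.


Step 1: Compute log-barrier.
ln values: [0.8713, 1.679]
phi = -(0.8713 + 1.679) = -2.5503
Step 2: Compute augmented objective.
t*f(x) = 9.02*9.72 = 87.6744
Total = 87.6744 - 2.5503 = 85.1241


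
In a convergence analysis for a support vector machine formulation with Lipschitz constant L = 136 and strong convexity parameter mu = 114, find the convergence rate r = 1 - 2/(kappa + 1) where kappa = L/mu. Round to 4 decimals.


Step 1: Compute the condition number.
kappa = L/mu = 136/114 = 1.193
Step 2: Compute the convergence rate.
r = 1 - 2/(kappa + 1) = 1 - 2*mu/(L + mu) = (L - mu)/(L + mu) = 22/250 = 0.088


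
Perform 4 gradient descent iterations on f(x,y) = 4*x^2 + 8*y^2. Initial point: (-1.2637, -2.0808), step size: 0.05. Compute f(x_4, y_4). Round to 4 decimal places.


Gradient descent on f(x,y) = 4*x^2 + 8*y^2.
Starting point: (-1.2637, -2.0808), alpha = 0.05
Step 1: grad_x = 2*4*-1.2637 = -10.1096, grad_y = 2*8*-2.0808 = -33.2928
  x_1 = -1.2637 - 0.05*-10.1096 = -0.7582
  y_1 = -2.0808 - 0.05*-33.2928 = -0.4162
Step 2: grad_x = 2*4*-0.7582 = -6.0658, grad_y = 2*8*-0.4162 = -6.6586
  x_2 = -0.7582 - 0.05*-6.0658 = -0.4549
  y_2 = -0.4162 - 0.05*-6.6586 = -0.0832
Step 3: grad_x = 2*4*-0.4549 = -3.6395, grad_y = 2*8*-0.0832 = -1.3317
  x_3 = -0.4549 - 0.05*-3.6395 = -0.273
  y_3 = -0.0832 - 0.05*-1.3317 = -0.0166
Step 4: grad_x = 2*4*-0.273 = -2.1837, grad_y = 2*8*-0.0166 = -0.2663
  x_4 = -0.273 - 0.05*-2.1837 = -0.1638
  y_4 = -0.0166 - 0.05*-0.2663 = -0.0033
f(-0.1638, -0.0033) = 4*(-0.1638)^2 + 8*(-0.0033)^2 = 0.1074


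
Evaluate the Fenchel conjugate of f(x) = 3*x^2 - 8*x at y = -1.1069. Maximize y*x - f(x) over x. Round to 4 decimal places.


f*(y) = sup_x {y*x - a*x^2 - b*x} = sup_x {(y-b)*x - a*x^2}
FOC: (y - b) - 2a*x = 0 => x* = (y - b)/(2a)
x* = (-1.1069 + 8)/(2*3) = 1.1489
f*(-1.1069) = (y-b)^2/(4a) = (-1.1069 + 8)^2/(4*3)
= 47.5148/12 = 3.9596


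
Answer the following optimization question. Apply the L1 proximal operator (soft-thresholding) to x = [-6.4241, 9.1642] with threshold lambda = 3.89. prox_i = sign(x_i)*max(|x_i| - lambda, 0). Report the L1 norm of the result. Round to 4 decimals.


Soft-thresholding with lambda = 3.89:
prox(-6.4241) = sign(-6.4241)*max(|-6.4241| - 3.89, 0) = -2.5341
prox(9.1642) = sign(9.1642)*max(|9.1642| - 3.89, 0) = 5.2742
prox(x) = [-2.5341, 5.2742]
||prox(x)||_1 = 2.5341 + 5.2742 = 7.8083


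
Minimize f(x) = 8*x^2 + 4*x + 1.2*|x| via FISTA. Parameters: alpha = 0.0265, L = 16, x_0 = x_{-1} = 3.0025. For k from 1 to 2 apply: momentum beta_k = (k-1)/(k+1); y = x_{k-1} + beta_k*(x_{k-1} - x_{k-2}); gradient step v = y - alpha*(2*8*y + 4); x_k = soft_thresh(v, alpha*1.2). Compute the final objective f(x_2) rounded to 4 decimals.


FISTA on f(x) = 8*x^2 + 4*x + 1.2*|x|
L = 16, alpha = 0.0265
Iteration 1: beta = 0.0, y = 3.0025 + 0.0*(3.0025 - 3.0025) = 3.0025
  grad(y) = 52.04, v = y - alpha*grad = 1.6234
  prox(v) = soft_thresh(1.6234, 0.0318) = 1.5916
Iteration 2: beta = 0.3333, y = 1.5916 + 0.3333*(1.5916 - 3.0025) = 1.1214
  grad(y) = 21.9417, v = y - alpha*grad = 0.5399
  prox(v) = soft_thresh(0.5399, 0.0318) = 0.5081
f(x_2) = 8*0.5081^2 + 4*0.5081 + 1.2*|0.5081| = 4.7074


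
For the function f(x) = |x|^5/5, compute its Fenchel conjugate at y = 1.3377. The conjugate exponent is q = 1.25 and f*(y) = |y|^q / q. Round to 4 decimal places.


The conjugate exponent q satisfies 1/p + 1/q = 1.
p = 5, so q = 5/(5 - 1) = 1.25
|y|^q = 1.3377^1.25 = 1.4386
f*(1.3377) = 1.4386 / 1.25 = 1.1509


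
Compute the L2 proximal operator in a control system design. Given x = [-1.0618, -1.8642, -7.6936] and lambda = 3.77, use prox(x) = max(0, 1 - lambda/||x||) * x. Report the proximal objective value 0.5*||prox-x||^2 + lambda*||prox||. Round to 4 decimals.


Step 1: Compute ||x||.
||x|| = 7.9871
Step 2: Compute scaling factor.
scale = max(0, 1 - 3.77/7.9871) = 0.528
Step 3: prox(x) = [-0.5606, -0.9843, -4.0621]
||prox(x)|| = 4.2171
Step 4: Proximal objective.
0.5*||prox-x||^2 = 7.1065
lambda*||prox|| = 15.8985
Total = 23.005


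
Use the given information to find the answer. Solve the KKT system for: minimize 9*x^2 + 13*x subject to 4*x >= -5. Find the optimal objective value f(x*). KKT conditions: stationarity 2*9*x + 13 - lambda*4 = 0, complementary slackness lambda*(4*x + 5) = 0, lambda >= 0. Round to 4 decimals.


Step 1: Try lambda = 0 (constraint inactive).
Stationarity: 2*9*x + 13 = 0
x* = -13/(2*9) = -13/18 = -0.7222 (rounded; the exact value -13/18 is used below)
Check constraint: 4*-0.7222 = -2.8888 >= -5 -- satisfied.
Step 2: Compute optimal value.
f(x*) = 9*(-13/18)^2 + 13*(-13/18) = -4.6944


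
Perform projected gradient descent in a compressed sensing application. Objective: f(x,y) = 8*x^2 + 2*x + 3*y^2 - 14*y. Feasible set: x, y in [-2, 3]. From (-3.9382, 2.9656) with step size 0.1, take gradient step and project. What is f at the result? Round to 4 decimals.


Step 1: Compute gradient at (-3.9382, 2.9656).
grad_x = 2*8*-3.9382 + 2 = -61.0112
grad_y = 2*3*2.9656 - 14 = 3.7936
Step 2: Gradient step.
x_raw = -3.9382 - 0.1*-61.0112 = 2.1629
y_raw = 2.9656 - 0.1*3.7936 = 2.5862
Step 3: Project onto [-2, 3].
x_proj = clip(2.1629) = 2.1629
y_proj = clip(2.5862) = 2.5862
Step 4: Evaluate f.
f(2.1629, 2.5862) = 25.6102


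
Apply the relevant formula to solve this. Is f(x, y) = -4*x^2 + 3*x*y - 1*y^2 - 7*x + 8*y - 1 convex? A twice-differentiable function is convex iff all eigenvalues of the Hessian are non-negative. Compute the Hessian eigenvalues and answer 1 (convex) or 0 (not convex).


The Hessian of f(x,y) = -4*x^2 + 3*x*y - 1*y^2 - 7*x + 8*y - 1 is:
H = [[-8, 3], [3, -2]]
Trace = -8 - 2 = -10
Determinant = -8*-2 - (3)^2 = 7
Discriminant = (-10)^2 - 4*7 = 72.0
Eigenvalues: lambda_1 = -9.2426, lambda_2 = -0.7574
The function is not convex.

0


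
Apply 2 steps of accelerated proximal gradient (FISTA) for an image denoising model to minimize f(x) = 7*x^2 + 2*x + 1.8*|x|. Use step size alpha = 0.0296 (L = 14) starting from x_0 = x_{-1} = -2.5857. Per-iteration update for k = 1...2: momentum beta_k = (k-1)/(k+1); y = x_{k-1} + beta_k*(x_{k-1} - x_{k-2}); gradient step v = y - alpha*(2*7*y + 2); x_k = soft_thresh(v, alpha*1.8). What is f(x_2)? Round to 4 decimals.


FISTA on f(x) = 7*x^2 + 2*x + 1.8*|x|
L = 14, alpha = 0.0296
Iteration 1: beta = 0.0, y = -2.5857 + 0.0*(-2.5857 + 2.5857) = -2.5857
  grad(y) = -34.1998, v = y - alpha*grad = -1.5734
  prox(v) = soft_thresh(-1.5734, 0.0533) = -1.5201
Iteration 2: beta = 0.3333, y = -1.5201 + 0.3333*(-1.5201 + 2.5857) = -1.1649
  grad(y) = -14.3087, v = y - alpha*grad = -0.7414
  prox(v) = soft_thresh(-0.7414, 0.0533) = -0.6881
f(x_2) = 7*(-0.6881)^2 + 2*(-0.6881) + 1.8*|-0.6881| = 3.1767


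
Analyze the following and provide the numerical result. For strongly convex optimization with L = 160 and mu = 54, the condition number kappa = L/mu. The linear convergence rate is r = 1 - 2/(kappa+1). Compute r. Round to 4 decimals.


Step 1: Compute the condition number.
kappa = L/mu = 160/54 = 2.963
Step 2: Compute the convergence rate.
r = 1 - 2/(kappa + 1) = 1 - 2*mu/(L + mu) = (L - mu)/(L + mu) = 106/214 = 0.4953


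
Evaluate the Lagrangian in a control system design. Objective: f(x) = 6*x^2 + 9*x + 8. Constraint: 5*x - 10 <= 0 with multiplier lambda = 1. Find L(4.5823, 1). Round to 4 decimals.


Step 1: Evaluate f(x).
f(4.5823) = 6*4.5823^2 + 9*4.5823 + 8 = 175.2255
Step 2: Evaluate g(x).
g(4.5823) = 5*4.5823 - 10 = 12.9115
Step 3: Compute Lagrangian.
L = 175.2255 + 1*12.9115 = 188.137


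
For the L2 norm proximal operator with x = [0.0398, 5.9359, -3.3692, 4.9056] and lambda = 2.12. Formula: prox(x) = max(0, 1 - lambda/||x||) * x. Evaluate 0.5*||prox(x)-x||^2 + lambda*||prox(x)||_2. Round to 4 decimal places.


Step 1: Compute ||x||.
||x|| = 8.4055
Step 2: Compute scaling factor.
scale = max(0, 1 - 2.12/8.4055) = 0.7478
Step 3: prox(x) = [0.0298, 4.4388, -2.5194, 3.6683]
||prox(x)|| = 6.2855
Step 4: Proximal objective.
0.5*||prox-x||^2 = 2.2472
lambda*||prox|| = 13.3253
Total = 15.5725


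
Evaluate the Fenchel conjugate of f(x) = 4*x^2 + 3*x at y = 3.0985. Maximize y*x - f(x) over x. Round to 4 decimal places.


f*(y) = sup_x {y*x - a*x^2 - b*x} = sup_x {(y-b)*x - a*x^2}
FOC: (y - b) - 2a*x = 0 => x* = (y - b)/(2a)
x* = (3.0985 - 3)/(2*4) = 0.0123
f*(3.0985) = (y-b)^2/(4a) = (3.0985 - 3)^2/(4*4)
= 0.0097/16 = 0.0006


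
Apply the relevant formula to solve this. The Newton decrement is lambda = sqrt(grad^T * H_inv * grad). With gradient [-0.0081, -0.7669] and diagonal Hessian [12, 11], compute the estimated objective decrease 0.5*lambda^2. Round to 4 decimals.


Step 1: H is diagonal, so H^(-1) * g = [-0.0007, -0.0697].
Step 2: g^T H^(-1) g = sum_i g_i^2 / H_ii
  = (-0.0081)^2/12 + (-0.7669)^2/11
  = 0.0 + 0.0535 = 0.0535
Step 3: Objective decrease = 0.5 * g^T H^(-1) g = 0.0267


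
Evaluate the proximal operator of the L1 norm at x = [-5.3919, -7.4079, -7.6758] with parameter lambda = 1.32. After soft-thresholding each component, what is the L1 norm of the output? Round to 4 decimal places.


Soft-thresholding with lambda = 1.32:
prox(-5.3919) = sign(-5.3919)*max(|-5.3919| - 1.32, 0) = -4.0719
prox(-7.4079) = sign(-7.4079)*max(|-7.4079| - 1.32, 0) = -6.0879
prox(-7.6758) = sign(-7.6758)*max(|-7.6758| - 1.32, 0) = -6.3558
prox(x) = [-4.0719, -6.0879, -6.3558]
||prox(x)||_1 = 4.0719 + 6.0879 + 6.3558 = 16.5156


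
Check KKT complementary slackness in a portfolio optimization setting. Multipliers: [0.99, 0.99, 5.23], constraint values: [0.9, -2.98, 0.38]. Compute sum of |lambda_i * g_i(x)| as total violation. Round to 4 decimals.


KKT complementary slackness check:
lambda_1 * g_1 = 0.99 * 0.9 = 0.891
lambda_2 * g_2 = 0.99 * -2.98 = -2.9502
lambda_3 * g_3 = 5.23 * 0.38 = 1.9874
Total violation = 0.891 + 2.9502 + 1.9874 = 5.8286


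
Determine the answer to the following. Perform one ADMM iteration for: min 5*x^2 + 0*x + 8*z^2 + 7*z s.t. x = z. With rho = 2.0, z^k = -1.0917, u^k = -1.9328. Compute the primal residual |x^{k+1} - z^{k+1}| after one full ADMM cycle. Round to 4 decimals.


ADMM iteration with rho = 2.0, z^k = -1.0917, u^k = -1.9328
Step 1: x-update.
Minimize 5*x^2 + 0*x + (2.0/2)*(x + 1.0917 - 1.9328)^2
FOC: (2*5 + 2.0)*x = 0 + 2.0*(-1.0917 + 1.9328)
x^{k+1} = 0.1402
Step 2: z-update.
Minimize 8*z^2 + 7*z + (2.0/2)*(0.1402 - z - 1.9328)^2
FOC: (2*8 + 2.0)*z = -7 + 2.0*(0.1402 - 1.9328)
z^{k+1} = -0.5881
Step 3: u-update.
u^{k+1} = -1.9328 + 0.1402 + 0.5881 = -1.2045
Step 4: Primal residual = |0.1402 + 0.5881| = 0.7283


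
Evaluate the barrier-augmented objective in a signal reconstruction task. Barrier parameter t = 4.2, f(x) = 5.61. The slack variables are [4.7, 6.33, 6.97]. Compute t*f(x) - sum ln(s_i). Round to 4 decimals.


Step 1: Compute log-barrier.
ln values: [1.5476, 1.8453, 1.9416]
phi = -(1.5476 + 1.8453 + 1.9416) = -5.3345
Step 2: Compute augmented objective.
t*f(x) = 4.2*5.61 = 23.562
Total = 23.562 - 5.3345 = 18.2275


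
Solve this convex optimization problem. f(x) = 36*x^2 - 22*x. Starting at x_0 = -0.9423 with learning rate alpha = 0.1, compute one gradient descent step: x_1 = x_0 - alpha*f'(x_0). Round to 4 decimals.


We compute the gradient at x_0 and apply the update.
f'(x) = 72*x - 22
f'(-0.9423) = 72*-0.9423 - 22 = -89.8456
x_1 = -0.9423 - 0.1*-89.8456 = 8.0423


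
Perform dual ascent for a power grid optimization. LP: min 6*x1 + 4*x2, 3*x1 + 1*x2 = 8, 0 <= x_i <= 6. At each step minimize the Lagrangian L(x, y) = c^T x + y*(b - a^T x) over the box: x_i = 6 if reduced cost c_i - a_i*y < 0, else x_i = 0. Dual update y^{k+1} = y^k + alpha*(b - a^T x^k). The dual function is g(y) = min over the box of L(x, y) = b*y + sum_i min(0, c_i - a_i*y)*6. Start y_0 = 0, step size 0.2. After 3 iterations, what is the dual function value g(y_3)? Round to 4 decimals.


Dual ascent for LP: min 6*x1 + 4*x2, 3*x1 + 1*x2 = 8, 0 <= x_i <= 6
Step 1: y^k = 0.0, reduced costs: (6.0, 4.0)
  x^k = (0.0, 0.0), subgradient = b - a^T x = 8.0
  y^{k+1} = 0.0 + 0.2*8.0 = 1.6
Step 2: y^k = 1.6, reduced costs: (1.2, 2.4)
  x^k = (0.0, 0.0), subgradient = b - a^T x = 8.0
  y^{k+1} = 1.6 + 0.2*8.0 = 3.2
Step 3: y^k = 3.2, reduced costs: (-3.6, 0.8)
  x^k = (6.0, 0.0), subgradient = b - a^T x = -10.0
  y^{k+1} = 3.2 + 0.2*-10.0 = 1.2
Dual objective at y_3 = 1.2: reduced costs (2.4, 2.8), box minimizer x = (0.0, 0.0)
g(y_3) = b*y + (c1 - a1*y)*x1 + (c2 - a2*y)*x2 = 8*1.2 + 2.4*0.0 + 2.8*0.0 = 9.6 + 0.0 + 0.0 = 9.6


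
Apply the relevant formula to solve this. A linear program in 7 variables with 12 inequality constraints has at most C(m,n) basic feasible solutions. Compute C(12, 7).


Each vertex corresponds to some choice of n active constraints out of m, so the number of vertices is at most C(m, n) = m! / (n!(m-n)!).
m = 12, n = 7
Numerator: 12 * 11 * 10 * 9 * 8 * 7 * 6
Denominator: 7! = 5040
C(12, 7) = 792


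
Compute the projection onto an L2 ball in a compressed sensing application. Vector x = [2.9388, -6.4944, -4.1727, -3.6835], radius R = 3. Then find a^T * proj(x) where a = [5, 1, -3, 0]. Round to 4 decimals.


Step 1: Compute ||x|| (intermediates to 6 decimals).
||x|| = sqrt(2.9388^2 + (-6.4944)^2 + (-4.1727)^2 + (-3.6835)^2) = 9.043969
Step 2: Project.
Since ||x|| > R, scale = R/||x|| = 3/9.043969 = 0.331713, proj(x) = scale * x
proj(x) = [0.974838, -2.154277, -1.384139, -1.221865]
Step 3: Dot product.
a^T * proj(x) = 5*0.974838 + 1*(-2.154277) - 3*(-1.384139) + 0*(-1.221865) = 6.8723


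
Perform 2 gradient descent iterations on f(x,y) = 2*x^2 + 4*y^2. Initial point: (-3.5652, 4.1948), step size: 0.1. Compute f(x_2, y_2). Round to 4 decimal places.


Gradient descent on f(x,y) = 2*x^2 + 4*y^2.
Starting point: (-3.5652, 4.1948), alpha = 0.1
Step 1: grad_x = 2*2*-3.5652 = -14.2608, grad_y = 2*4*4.1948 = 33.5584
  x_1 = -3.5652 - 0.1*-14.2608 = -2.1391
  y_1 = 4.1948 - 0.1*33.5584 = 0.839
Step 2: grad_x = 2*2*-2.1391 = -8.5565, grad_y = 2*4*0.839 = 6.7117
  x_2 = -2.1391 - 0.1*-8.5565 = -1.2835
  y_2 = 0.839 - 0.1*6.7117 = 0.1678
f(-1.2835, 0.1678) = 2*(-1.2835)^2 + 4*0.1678^2 = 3.4072


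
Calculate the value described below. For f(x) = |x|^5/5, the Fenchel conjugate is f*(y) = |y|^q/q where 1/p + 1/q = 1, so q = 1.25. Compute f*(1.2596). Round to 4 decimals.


The conjugate exponent q satisfies 1/p + 1/q = 1.
p = 5, so q = 5/(5 - 1) = 1.25
|y|^q = 1.2596^1.25 = 1.3344
f*(1.2596) = 1.3344 / 1.25 = 1.0675


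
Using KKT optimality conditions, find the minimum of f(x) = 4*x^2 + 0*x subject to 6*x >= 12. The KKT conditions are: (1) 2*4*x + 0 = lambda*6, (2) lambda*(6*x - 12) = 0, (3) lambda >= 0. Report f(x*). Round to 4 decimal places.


Step 1: Try lambda = 0 (constraint inactive).
x_unc = 0/(2*4) = 0.0
Check: 6*0.0 = 0.0 < 12 -- violated!
Step 2: Constraint must be active: 6*x = 12
x* = 12/6 = 2.0
lambda = (2*4*2.0 + 0)/6 = 2.6667
Step 3: Compute optimal value.
f(x*) = 4*2.0^2 + 0*2.0 = 16.0


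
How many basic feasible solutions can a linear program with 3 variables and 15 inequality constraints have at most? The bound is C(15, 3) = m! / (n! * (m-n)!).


Each vertex corresponds to some choice of n active constraints out of m, so the number of vertices is at most C(m, n) = m! / (n!(m-n)!).
m = 15, n = 3
Numerator: 15 * 14 * 13
Denominator: 3! = 6
C(15, 3) = 455


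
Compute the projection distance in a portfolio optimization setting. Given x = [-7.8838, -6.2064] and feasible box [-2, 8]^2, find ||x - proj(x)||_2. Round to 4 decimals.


Project each component onto [-2, 8].
clip(-7.8838) = -2.0, clip(-6.2064) = -2.0
Projection = [-2.0, -2.0]
Squared diffs: [34.6191, 17.6938]
Distance = sqrt(52.3129) = 7.2328


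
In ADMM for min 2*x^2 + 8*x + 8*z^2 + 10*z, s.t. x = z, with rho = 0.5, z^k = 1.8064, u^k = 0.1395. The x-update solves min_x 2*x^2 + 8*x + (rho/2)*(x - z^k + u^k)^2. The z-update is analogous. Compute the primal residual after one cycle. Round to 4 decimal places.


ADMM iteration with rho = 0.5, z^k = 1.8064, u^k = 0.1395
Step 1: x-update.
Minimize 2*x^2 + 8*x + (0.5/2)*(x - 1.8064 + 0.1395)^2
FOC: (2*2 + 0.5)*x = -8 + 0.5*(1.8064 - 0.1395)
x^{k+1} = -1.5926
Step 2: z-update.
Minimize 8*z^2 + 10*z + (0.5/2)*(-1.5926 - z + 0.1395)^2
FOC: (2*8 + 0.5)*z = -10 + 0.5*(-1.5926 + 0.1395)
z^{k+1} = -0.6501
Step 3: u-update.
u^{k+1} = 0.1395 - 1.5926 + 0.6501 = -0.803
Step 4: Primal residual = |-1.5926 + 0.6501| = 0.9425


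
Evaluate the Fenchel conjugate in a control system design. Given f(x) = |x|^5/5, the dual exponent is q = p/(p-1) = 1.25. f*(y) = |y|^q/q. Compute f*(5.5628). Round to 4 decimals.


The conjugate exponent q satisfies 1/p + 1/q = 1.
p = 5, so q = 5/(5 - 1) = 1.25
|y|^q = 5.5628^1.25 = 8.5431
f*(5.5628) = 8.5431 / 1.25 = 6.8345


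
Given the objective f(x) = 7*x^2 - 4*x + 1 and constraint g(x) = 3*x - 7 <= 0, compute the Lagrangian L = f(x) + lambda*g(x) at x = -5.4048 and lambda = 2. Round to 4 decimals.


Step 1: Evaluate f(x).
f(-5.4048) = 7*(-5.4048)^2 - 4*(-5.4048) + 1 = 227.1022
Step 2: Evaluate g(x).
g(-5.4048) = 3*-5.4048 - 7 = -23.2144
Step 3: Compute Lagrangian.
L = 227.1022 + 2*-23.2144 = 180.6734


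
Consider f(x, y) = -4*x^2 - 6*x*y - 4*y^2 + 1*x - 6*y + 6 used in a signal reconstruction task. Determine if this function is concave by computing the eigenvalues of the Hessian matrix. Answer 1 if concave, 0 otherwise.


The Hessian of f(x,y) = -4*x^2 - 6*x*y - 4*y^2 + 1*x - 6*y + 6 is:
H = [[-8, -6], [-6, -8]]
Trace = -8 - 8 = -16
Determinant = -8*-8 - (-6)^2 = 28
Discriminant = (-16)^2 - 4*28 = 144.0
Eigenvalues: lambda_1 = -14.0, lambda_2 = -2.0
The function is concave.

1


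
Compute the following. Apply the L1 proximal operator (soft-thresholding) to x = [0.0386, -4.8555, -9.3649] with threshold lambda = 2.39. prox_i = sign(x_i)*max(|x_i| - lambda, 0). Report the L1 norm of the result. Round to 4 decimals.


Soft-thresholding with lambda = 2.39:
prox(0.0386) = sign(0.0386)*max(|0.0386| - 2.39, 0) = 0.0
prox(-4.8555) = sign(-4.8555)*max(|-4.8555| - 2.39, 0) = -2.4655
prox(-9.3649) = sign(-9.3649)*max(|-9.3649| - 2.39, 0) = -6.9749
prox(x) = [0.0, -2.4655, -6.9749]
||prox(x)||_1 = 0.0 + 2.4655 + 6.9749 = 9.4404


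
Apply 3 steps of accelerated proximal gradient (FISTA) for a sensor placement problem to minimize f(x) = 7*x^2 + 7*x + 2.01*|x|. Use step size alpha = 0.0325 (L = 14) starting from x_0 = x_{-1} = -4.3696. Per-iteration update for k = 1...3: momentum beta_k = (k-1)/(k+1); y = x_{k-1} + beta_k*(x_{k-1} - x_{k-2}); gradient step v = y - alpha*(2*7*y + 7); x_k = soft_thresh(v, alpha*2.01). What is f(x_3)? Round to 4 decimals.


FISTA on f(x) = 7*x^2 + 7*x + 2.01*|x|
L = 14, alpha = 0.0325
Iteration 1: beta = 0.0, y = -4.3696 + 0.0*(-4.3696 + 4.3696) = -4.3696
  grad(y) = -54.1744, v = y - alpha*grad = -2.6089
  prox(v) = soft_thresh(-2.6089, 0.0653) = -2.5436
Iteration 2: beta = 0.3333, y = -2.5436 + 0.3333*(-2.5436 + 4.3696) = -1.9349
  grad(y) = -20.0892, v = y - alpha*grad = -1.282
  prox(v) = soft_thresh(-1.282, 0.0653) = -1.2167
Iteration 3: beta = 0.5, y = -1.2167 + 0.5*(-1.2167 + 2.5436) = -0.5533
  grad(y) = -0.7458, v = y - alpha*grad = -0.529
  prox(v) = soft_thresh(-0.529, 0.0653) = -0.4637
f(x_3) = 7*(-0.4637)^2 + 7*(-0.4637) + 2.01*|-0.4637| = -0.8087


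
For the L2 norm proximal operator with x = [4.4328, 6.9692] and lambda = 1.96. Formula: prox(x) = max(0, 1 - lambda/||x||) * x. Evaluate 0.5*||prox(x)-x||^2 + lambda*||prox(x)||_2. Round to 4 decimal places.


Step 1: Compute ||x||.
||x|| = 8.2595
Step 2: Compute scaling factor.
scale = max(0, 1 - 1.96/8.2595) = 0.7627
Step 3: prox(x) = [3.3809, 5.3154]
||prox(x)|| = 6.2995
Step 4: Proximal objective.
0.5*||prox-x||^2 = 1.9208
lambda*||prox|| = 12.347
Total = 14.2678


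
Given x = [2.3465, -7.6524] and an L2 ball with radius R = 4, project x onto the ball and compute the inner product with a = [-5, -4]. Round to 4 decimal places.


Step 1: Compute ||x|| (intermediates to 6 decimals).
||x|| = sqrt(2.3465^2 + (-7.6524)^2) = 8.004079
Step 2: Project.
Since ||x|| > R, scale = R/||x|| = 4/8.004079 = 0.499745, proj(x) = scale * x
proj(x) = [1.172652, -3.824249]
Step 3: Dot product.
a^T * proj(x) = -5*1.172652 - 4*(-3.824249) = 9.4337


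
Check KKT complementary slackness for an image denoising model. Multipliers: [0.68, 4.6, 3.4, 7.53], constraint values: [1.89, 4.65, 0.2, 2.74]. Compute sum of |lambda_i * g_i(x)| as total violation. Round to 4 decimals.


KKT complementary slackness check:
lambda_1 * g_1 = 0.68 * 1.89 = 1.2852
lambda_2 * g_2 = 4.6 * 4.65 = 21.39
lambda_3 * g_3 = 3.4 * 0.2 = 0.68
lambda_4 * g_4 = 7.53 * 2.74 = 20.6322
Total violation = 1.2852 + 21.39 + 0.68 + 20.6322 = 43.9874


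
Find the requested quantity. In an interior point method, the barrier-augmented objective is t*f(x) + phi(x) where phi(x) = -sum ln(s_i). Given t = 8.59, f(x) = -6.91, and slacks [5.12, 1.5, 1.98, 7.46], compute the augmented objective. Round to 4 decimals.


Step 1: Compute log-barrier.
ln values: [1.6332, 0.4055, 0.6831, 2.0096]
phi = -(1.6332 + 0.4055 + 0.6831 + 2.0096) = -4.7313
Step 2: Compute augmented objective.
t*f(x) = 8.59*-6.91 = -59.3569
Total = -59.3569 - 4.7313 = -64.0882


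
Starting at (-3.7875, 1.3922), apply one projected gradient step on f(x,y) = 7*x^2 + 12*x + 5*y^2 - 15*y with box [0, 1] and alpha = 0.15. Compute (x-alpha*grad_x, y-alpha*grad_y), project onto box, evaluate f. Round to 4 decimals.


Step 1: Compute gradient at (-3.7875, 1.3922).
grad_x = 2*7*-3.7875 + 12 = -41.025
grad_y = 2*5*1.3922 - 15 = -1.078
Step 2: Gradient step.
x_raw = -3.7875 - 0.15*-41.025 = 2.3663
y_raw = 1.3922 - 0.15*-1.078 = 1.5539
Step 3: Project onto [0, 1].
x_proj = clip(2.3663) = 1.0
y_proj = clip(1.5539) = 1.0
Step 4: Evaluate f.
f(1.0, 1.0) = 9.0


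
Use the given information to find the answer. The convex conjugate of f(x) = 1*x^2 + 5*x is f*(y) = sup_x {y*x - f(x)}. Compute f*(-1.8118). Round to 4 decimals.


f*(y) = sup_x {y*x - a*x^2 - b*x} = sup_x {(y-b)*x - a*x^2}
FOC: (y - b) - 2a*x = 0 => x* = (y - b)/(2a)
x* = (-1.8118 - 5)/(2*1) = -3.4059
f*(-1.8118) = (y-b)^2/(4a) = (-1.8118 - 5)^2/(4*1)
= 46.4006/4 = 11.6002


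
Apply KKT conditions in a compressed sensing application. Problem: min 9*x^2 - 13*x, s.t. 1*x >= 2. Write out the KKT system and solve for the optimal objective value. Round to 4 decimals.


Step 1: Try lambda = 0 (constraint inactive).
x_unc = 13/(2*9) = 0.7222
Check: 1*0.7222 = 0.7222 < 2 -- violated!
Step 2: Constraint must be active: 1*x = 2
x* = 2/1 = 2.0
lambda = (2*9*2.0 - 13)/1 = 23.0
Step 3: Compute optimal value.
f(x*) = 9*2.0^2 - 13*2.0 = 10.0


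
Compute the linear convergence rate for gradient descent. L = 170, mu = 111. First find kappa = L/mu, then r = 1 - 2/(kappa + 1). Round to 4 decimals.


Step 1: Compute the condition number.
kappa = L/mu = 170/111 = 1.5315
Step 2: Compute the convergence rate.
r = 1 - 2/(kappa + 1) = 1 - 2*mu/(L + mu) = (L - mu)/(L + mu) = 59/281 = 0.21


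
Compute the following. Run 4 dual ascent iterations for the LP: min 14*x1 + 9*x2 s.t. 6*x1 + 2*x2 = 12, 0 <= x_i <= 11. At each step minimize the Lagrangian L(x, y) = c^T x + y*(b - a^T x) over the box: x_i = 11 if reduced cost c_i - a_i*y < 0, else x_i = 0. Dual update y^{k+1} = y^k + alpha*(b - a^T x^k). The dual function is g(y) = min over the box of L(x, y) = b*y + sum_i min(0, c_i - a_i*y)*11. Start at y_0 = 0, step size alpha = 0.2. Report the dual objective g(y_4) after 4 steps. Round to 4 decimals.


Dual ascent for LP: min 14*x1 + 9*x2, 6*x1 + 2*x2 = 12, 0 <= x_i <= 11
Step 1: y^k = 0.0, reduced costs: (14.0, 9.0)
  x^k = (0.0, 0.0), subgradient = b - a^T x = 12.0
  y^{k+1} = 0.0 + 0.2*12.0 = 2.4
Step 2: y^k = 2.4, reduced costs: (-0.4, 4.2)
  x^k = (11.0, 0.0), subgradient = b - a^T x = -54.0
  y^{k+1} = 2.4 + 0.2*-54.0 = -8.4
Step 3: y^k = -8.4, reduced costs: (64.4, 25.8)
  x^k = (0.0, 0.0), subgradient = b - a^T x = 12.0
  y^{k+1} = -8.4 + 0.2*12.0 = -6.0
Step 4: y^k = -6.0, reduced costs: (50.0, 21.0)
  x^k = (0.0, 0.0), subgradient = b - a^T x = 12.0
  y^{k+1} = -6.0 + 0.2*12.0 = -3.6
Dual objective at y_4 = -3.6: reduced costs (35.6, 16.2), box minimizer x = (0.0, 0.0)
g(y_4) = b*y + (c1 - a1*y)*x1 + (c2 - a2*y)*x2 = 12*(-3.6) + 35.6*0.0 + 16.2*0.0 = -43.2 + 0.0 + 0.0 = -43.2


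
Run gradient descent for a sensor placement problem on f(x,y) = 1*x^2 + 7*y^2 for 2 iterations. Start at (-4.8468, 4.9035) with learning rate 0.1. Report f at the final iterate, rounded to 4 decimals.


Gradient descent on f(x,y) = 1*x^2 + 7*y^2.
Starting point: (-4.8468, 4.9035), alpha = 0.1
Step 1: grad_x = 2*1*-4.8468 = -9.6936, grad_y = 2*7*4.9035 = 68.649
  x_1 = -4.8468 - 0.1*-9.6936 = -3.8774
  y_1 = 4.9035 - 0.1*68.649 = -1.9614
Step 2: grad_x = 2*1*-3.8774 = -7.7549, grad_y = 2*7*-1.9614 = -27.4596
  x_2 = -3.8774 - 0.1*-7.7549 = -3.102
  y_2 = -1.9614 - 0.1*-27.4596 = 0.7846
f(-3.102, 0.7846) = 1*(-3.102)^2 + 7*0.7846^2 = 13.9308


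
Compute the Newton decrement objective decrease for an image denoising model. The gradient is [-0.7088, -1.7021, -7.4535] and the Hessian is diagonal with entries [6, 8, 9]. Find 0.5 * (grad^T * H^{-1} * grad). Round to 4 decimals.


Step 1: H is diagonal, so H^(-1) * g = [-0.1181, -0.2128, -0.8282].
Step 2: g^T H^(-1) g = sum_i g_i^2 / H_ii
  = (-0.7088)^2/6 + (-1.7021)^2/8 + (-7.4535)^2/9
  = 0.0837 + 0.3621 + 6.1727 = 6.6186
Step 3: Objective decrease = 0.5 * g^T H^(-1) g = 3.3093


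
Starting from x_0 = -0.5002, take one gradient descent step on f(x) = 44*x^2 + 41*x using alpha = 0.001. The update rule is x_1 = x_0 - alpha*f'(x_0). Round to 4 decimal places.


We compute the gradient at x_0 and apply the update.
f'(x) = 88*x + 41
f'(-0.5002) = 88*-0.5002 + 41 = -3.0176
x_1 = -0.5002 - 0.001*-3.0176 = -0.4972


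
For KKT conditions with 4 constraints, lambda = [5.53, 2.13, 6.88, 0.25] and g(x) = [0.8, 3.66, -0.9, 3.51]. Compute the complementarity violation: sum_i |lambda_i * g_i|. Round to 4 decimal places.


KKT complementary slackness check:
lambda_1 * g_1 = 5.53 * 0.8 = 4.424
lambda_2 * g_2 = 2.13 * 3.66 = 7.7958
lambda_3 * g_3 = 6.88 * -0.9 = -6.192
lambda_4 * g_4 = 0.25 * 3.51 = 0.8775
Total violation = 4.424 + 7.7958 + 6.192 + 0.8775 = 19.2893


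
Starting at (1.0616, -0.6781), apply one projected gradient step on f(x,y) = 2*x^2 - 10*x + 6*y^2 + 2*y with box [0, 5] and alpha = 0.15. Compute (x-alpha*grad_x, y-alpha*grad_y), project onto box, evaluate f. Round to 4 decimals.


Step 1: Compute gradient at (1.0616, -0.6781).
grad_x = 2*2*1.0616 - 10 = -5.7536
grad_y = 2*6*-0.6781 + 2 = -6.1372
Step 2: Gradient step.
x_raw = 1.0616 - 0.15*-5.7536 = 1.9246
y_raw = -0.6781 - 0.15*-6.1372 = 0.2425
Step 3: Project onto [0, 5].
x_proj = clip(1.9246) = 1.9246
y_proj = clip(0.2425) = 0.2425
Step 4: Evaluate f.
f(1.9246, 0.2425) = -11.0002


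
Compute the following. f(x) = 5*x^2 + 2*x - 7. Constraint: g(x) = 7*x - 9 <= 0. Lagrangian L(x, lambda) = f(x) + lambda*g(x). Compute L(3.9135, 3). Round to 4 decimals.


Step 1: Evaluate f(x).
f(3.9135) = 5*3.9135^2 + 2*3.9135 - 7 = 77.4044
Step 2: Evaluate g(x).
g(3.9135) = 7*3.9135 - 9 = 18.3945
Step 3: Compute Lagrangian.
L = 77.4044 + 3*18.3945 = 132.5879


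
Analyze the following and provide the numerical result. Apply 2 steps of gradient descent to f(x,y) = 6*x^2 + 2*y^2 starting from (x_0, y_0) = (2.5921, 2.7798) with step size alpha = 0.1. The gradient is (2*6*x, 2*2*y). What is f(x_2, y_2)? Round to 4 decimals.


Gradient descent on f(x,y) = 6*x^2 + 2*y^2.
Starting point: (2.5921, 2.7798), alpha = 0.1
Step 1: grad_x = 2*6*2.5921 = 31.1052, grad_y = 2*2*2.7798 = 11.1192
  x_1 = 2.5921 - 0.1*31.1052 = -0.5184
  y_1 = 2.7798 - 0.1*11.1192 = 1.6679
Step 2: grad_x = 2*6*-0.5184 = -6.221, grad_y = 2*2*1.6679 = 6.6715
  x_2 = -0.5184 - 0.1*-6.221 = 0.1037
  y_2 = 1.6679 - 0.1*6.6715 = 1.0007
f(0.1037, 1.0007) = 6*0.1037^2 + 2*1.0007^2 = 2.0674


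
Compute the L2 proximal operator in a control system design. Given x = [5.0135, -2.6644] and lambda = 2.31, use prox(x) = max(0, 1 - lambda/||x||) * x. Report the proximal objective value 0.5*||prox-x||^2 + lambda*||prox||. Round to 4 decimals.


Step 1: Compute ||x||.
||x|| = 5.6775
Step 2: Compute scaling factor.
scale = max(0, 1 - 2.31/5.6775) = 0.5931
Step 3: prox(x) = [2.9737, -1.5803]
||prox(x)|| = 3.3675
Step 4: Proximal objective.
0.5*||prox-x||^2 = 2.6681
lambda*||prox|| = 7.7789
Total = 10.447


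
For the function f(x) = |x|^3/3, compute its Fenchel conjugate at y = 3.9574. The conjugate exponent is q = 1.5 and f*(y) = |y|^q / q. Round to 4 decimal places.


The conjugate exponent q satisfies 1/p + 1/q = 1.
p = 3, so q = 3/(3 - 1) = 1.5
|y|^q = 3.9574^1.5 = 7.8725
f*(3.9574) = 7.8725 / 1.5 = 5.2484


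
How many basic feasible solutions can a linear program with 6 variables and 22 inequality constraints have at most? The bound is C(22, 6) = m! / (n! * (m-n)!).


Each vertex corresponds to some choice of n active constraints out of m, so the number of vertices is at most C(m, n) = m! / (n!(m-n)!).
m = 22, n = 6
Numerator: 22 * 21 * 20 * 19 * 18 * 17
Denominator: 6! = 720
C(22, 6) = 74613


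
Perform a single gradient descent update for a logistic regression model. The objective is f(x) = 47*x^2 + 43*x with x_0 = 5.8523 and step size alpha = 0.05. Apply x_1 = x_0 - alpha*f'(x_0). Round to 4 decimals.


We compute the gradient at x_0 and apply the update.
f'(x) = 94*x + 43
f'(5.8523) = 94*5.8523 + 43 = 593.1162
x_1 = 5.8523 - 0.05*593.1162 = -23.8035


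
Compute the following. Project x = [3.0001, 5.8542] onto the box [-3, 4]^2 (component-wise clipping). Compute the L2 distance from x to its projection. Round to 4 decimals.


Project each component onto [-3, 4].
clip(3.0001) = 3.0001, clip(5.8542) = 4.0
Projection = [3.0001, 4.0]
Squared diffs: [0.0, 3.4381]
Distance = sqrt(3.4381) = 1.8542


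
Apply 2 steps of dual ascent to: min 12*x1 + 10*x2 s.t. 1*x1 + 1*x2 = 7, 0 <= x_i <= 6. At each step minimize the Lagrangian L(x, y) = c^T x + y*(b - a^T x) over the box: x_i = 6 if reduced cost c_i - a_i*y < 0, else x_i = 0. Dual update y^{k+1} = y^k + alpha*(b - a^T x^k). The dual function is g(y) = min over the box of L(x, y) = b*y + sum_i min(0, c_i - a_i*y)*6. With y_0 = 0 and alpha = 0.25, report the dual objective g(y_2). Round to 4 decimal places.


Dual ascent for LP: min 12*x1 + 10*x2, 1*x1 + 1*x2 = 7, 0 <= x_i <= 6
Step 1: y^k = 0.0, reduced costs: (12.0, 10.0)
  x^k = (0.0, 0.0), subgradient = b - a^T x = 7.0
  y^{k+1} = 0.0 + 0.25*7.0 = 1.75
Step 2: y^k = 1.75, reduced costs: (10.25, 8.25)
  x^k = (0.0, 0.0), subgradient = b - a^T x = 7.0
  y^{k+1} = 1.75 + 0.25*7.0 = 3.5
Dual objective at y_2 = 3.5: reduced costs (8.5, 6.5), box minimizer x = (0.0, 0.0)
g(y_2) = b*y + (c1 - a1*y)*x1 + (c2 - a2*y)*x2 = 7*3.5 + 8.5*0.0 + 6.5*0.0 = 24.5 + 0.0 + 0.0 = 24.5


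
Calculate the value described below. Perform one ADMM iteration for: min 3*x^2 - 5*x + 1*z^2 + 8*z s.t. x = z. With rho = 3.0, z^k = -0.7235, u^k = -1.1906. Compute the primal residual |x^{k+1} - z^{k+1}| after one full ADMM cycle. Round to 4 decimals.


ADMM iteration with rho = 3.0, z^k = -0.7235, u^k = -1.1906
Step 1: x-update.
Minimize 3*x^2 - 5*x + (3.0/2)*(x + 0.7235 - 1.1906)^2
FOC: (2*3 + 3.0)*x = 5 + 3.0*(-0.7235 + 1.1906)
x^{k+1} = 0.7113
Step 2: z-update.
Minimize 1*z^2 + 8*z + (3.0/2)*(0.7113 - z - 1.1906)^2
FOC: (2*1 + 3.0)*z = -8 + 3.0*(0.7113 - 1.1906)
z^{k+1} = -1.8876
Step 3: u-update.
u^{k+1} = -1.1906 + 0.7113 + 1.8876 = 1.4083
Step 4: Primal residual = |0.7113 + 1.8876| = 2.5989
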